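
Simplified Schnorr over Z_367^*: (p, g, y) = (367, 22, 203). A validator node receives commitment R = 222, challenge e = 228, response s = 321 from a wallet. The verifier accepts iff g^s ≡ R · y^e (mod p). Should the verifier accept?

reject

g^s mod p:
22^321 mod 367 = 233
R · y^e mod p:
203^228 mod 367 = 332
222·332 = 73704 ≡ 304 (mod 367)
233 ≠ 304; the check fails.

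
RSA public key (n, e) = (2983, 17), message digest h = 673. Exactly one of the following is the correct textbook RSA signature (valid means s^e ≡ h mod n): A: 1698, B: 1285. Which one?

Candidate A: 1698^2 = 2883204 ≡ 1626; 1698^4 ≡ 1626^2 = 2643876 ≡ 938; 1698^8 ≡ 938^2 = 879844 ≡ 2842; 1698^16 ≡ 2842^2 = 8076964 ≡ 1983; 17 = 16 + 1, so 1698^17 ≡ 1983·1698 ≡ 2310 (mod 2983)
Candidate B: 1285^2 = 1651225 ≡ 1626; 1285^4 ≡ 1626^2 = 2643876 ≡ 938; 1285^8 ≡ 938^2 = 879844 ≡ 2842; 1285^16 ≡ 2842^2 = 8076964 ≡ 1983; 17 = 16 + 1, so 1285^17 ≡ 1983·1285 ≡ 673 (mod 2983)
  → matches h = 673

B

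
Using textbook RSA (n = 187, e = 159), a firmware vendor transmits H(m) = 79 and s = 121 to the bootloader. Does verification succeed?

fails

s^2 ≡ 121^2 = 14641 ≡ 55
s^4 ≡ 55^2 = 3025 ≡ 33
s^8 ≡ 33^2 = 1089 ≡ 154
s^16 ≡ 154^2 = 23716 ≡ 154
s^32 ≡ 154^2 = 23716 ≡ 154
s^64 ≡ 154^2 = 23716 ≡ 154
s^128 ≡ 154^2 = 23716 ≡ 154
159 = 128 + 16 + 8 + 4 + 2 + 1, so s^159 ≡ 154·154·154·33·55·121 ≡ 77 (mod 187)
The recovered value 77 does not match the digest 79.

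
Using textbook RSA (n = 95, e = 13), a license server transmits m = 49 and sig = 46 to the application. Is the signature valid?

invalid

Squares mod 95: sig^1≡46, sig^2≡26, sig^4≡11, sig^8≡26
13 = 8 + 4 + 1, so sig^13 ≡ 26·11·46 ≡ 46 (mod 95)
sig^13 mod 95 = 46, but m = 49.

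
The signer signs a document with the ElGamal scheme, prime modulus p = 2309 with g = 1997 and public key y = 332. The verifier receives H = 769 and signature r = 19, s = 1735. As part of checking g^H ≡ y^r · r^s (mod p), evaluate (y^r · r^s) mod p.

826

332^2 = 110224 ≡ 1701
332^4 ≡ 1701^2 = 2893401 ≡ 224
332^8 ≡ 224^2 = 50176 ≡ 1687
332^16 ≡ 1687^2 = 2845969 ≡ 1281
19 = 16 + 2 + 1, so 332^19 ≡ 1281·1701·332 ≡ 447 (mod 2309)
19^2 = 361
19^4 ≡ 361^2 = 130321 ≡ 1017
19^8 ≡ 1017^2 = 1034289 ≡ 2166
19^16 ≡ 2166^2 = 4691556 ≡ 1977
19^32 ≡ 1977^2 = 3908529 ≡ 1701
19^64 ≡ 1701^2 = 2893401 ≡ 224
19^128 ≡ 224^2 = 50176 ≡ 1687
19^256 ≡ 1687^2 = 2845969 ≡ 1281
19^512 ≡ 1281^2 = 1640961 ≡ 1571
19^1024 ≡ 1571^2 = 2468041 ≡ 2029
1735 = 1024 + 512 + 128 + 64 + 4 + 2 + 1, so 19^1735 ≡ 2029·1571·1687·224·1017·361·19 ≡ 69 (mod 2309)
y^r · r^s ≡ 447·69 = 30843 ≡ 826 (mod 2309)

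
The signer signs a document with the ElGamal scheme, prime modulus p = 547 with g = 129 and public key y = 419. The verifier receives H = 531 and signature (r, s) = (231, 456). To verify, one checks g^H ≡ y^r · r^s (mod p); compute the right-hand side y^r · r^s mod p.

Squares mod 547: 419^1≡419, 419^2≡521, 419^4≡129, 419^8≡231, 419^16≡302, 419^32≡402, 419^64≡239, 419^128≡233
231 = 128 + 64 + 32 + 4 + 2 + 1, so 419^231 ≡ 233·239·402·129·521·419 ≡ 440 (mod 547)
Squares mod 547: 231^1≡231, 231^2≡302, 231^4≡402, 231^8≡239, 231^16≡233, 231^32≡136, 231^64≡445, 231^128≡11, 231^256≡121
456 = 256 + 128 + 64 + 8, so 231^456 ≡ 121·11·445·239 ≡ 375 (mod 547)
y^r · r^s ≡ 440·375 = 165000 ≡ 353 (mod 547)

353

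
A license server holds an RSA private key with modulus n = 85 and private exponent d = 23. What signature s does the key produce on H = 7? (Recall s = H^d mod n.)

Squares mod 85: H^1≡7, H^2≡49, H^4≡21, H^8≡16, H^16≡1
23 = 16 + 4 + 2 + 1, so H^23 ≡ 1·21·49·7 ≡ 63 (mod 85)

63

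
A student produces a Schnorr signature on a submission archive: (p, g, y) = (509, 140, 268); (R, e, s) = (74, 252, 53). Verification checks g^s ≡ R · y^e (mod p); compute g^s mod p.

Squares mod 509: 140^1≡140, 140^2≡258, 140^4≡394, 140^8≡500, 140^16≡81, 140^32≡453
53 = 32 + 16 + 4 + 1, so 140^53 ≡ 453·81·394·140 ≡ 316 (mod 509)

316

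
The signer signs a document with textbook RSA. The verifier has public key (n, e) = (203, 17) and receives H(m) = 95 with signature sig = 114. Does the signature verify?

verifies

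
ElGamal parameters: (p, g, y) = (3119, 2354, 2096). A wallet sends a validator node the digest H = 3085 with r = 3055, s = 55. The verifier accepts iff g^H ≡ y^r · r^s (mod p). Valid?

Left side g^H mod p:
Squares mod 3119: 2354^1≡2354, 2354^2≡1972, 2354^4≡2510, 2354^8≡2839, 2354^16≡425, 2354^32≡2842, 2354^64≡1873, 2354^128≡2373, 2354^256≡1334, 2354^512≡1726, 2354^1024≡431, 2354^2048≡1740
3085 = 2048 + 1024 + 8 + 4 + 1, so 2354^3085 ≡ 1740·431·2839·2510·2354 ≡ 2235 (mod 3119)
Right side y^r · r^s mod p:
Squares mod 3119: 2096^1≡2096, 2096^2≡1664, 2096^4≡2343, 2096^8≡209, 2096^16≡15, 2096^32≡225, 2096^64≡721, 2096^128≡2087, 2096^256≡1445, 2096^512≡1414, 2096^1024≡117, 2096^2048≡1213
3055 = 2048 + 512 + 256 + 128 + 64 + 32 + 8 + 4 + 2 + 1, so 2096^3055 ≡ 1213·1414·1445·2087·721·225·209·2343·1664·2096 ≡ 1703 (mod 3119)
Squares mod 3119: 3055^1≡3055, 3055^2≡977, 3055^4≡115, 3055^8≡749, 3055^16≡2700, 3055^32≡897
55 = 32 + 16 + 4 + 2 + 1, so 3055^55 ≡ 897·2700·115·977·3055 ≡ 309 (mod 3119)
1703·309 = 526227 ≡ 2235 (mod 3119)
2235 ≡ 2235 (mod 3119), so the signature is genuine.

yes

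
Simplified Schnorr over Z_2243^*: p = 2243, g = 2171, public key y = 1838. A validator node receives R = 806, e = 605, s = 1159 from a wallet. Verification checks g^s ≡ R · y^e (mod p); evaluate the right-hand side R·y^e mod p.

1

Squares mod 2243: 1838^1≡1838, 1838^2≡286, 1838^4≡1048, 1838^8≡1477, 1838^16≡1333, 1838^32≡433, 1838^64≡1320, 1838^128≡1832, 1838^256≡696, 1838^512≡2171
605 = 512 + 64 + 16 + 8 + 4 + 1, so 1838^605 ≡ 2171·1320·1333·1477·1048·1838 ≡ 1333 (mod 2243)
R · y^e ≡ 806·1333 = 1074398 ≡ 1 (mod 2243)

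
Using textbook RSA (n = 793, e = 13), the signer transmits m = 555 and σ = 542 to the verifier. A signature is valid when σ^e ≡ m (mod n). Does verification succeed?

Squares mod 793: σ^1≡542, σ^2≡354, σ^4≡22, σ^8≡484
13 = 8 + 4 + 1, so σ^13 ≡ 484·22·542 ≡ 555 (mod 793)
Since 555 equals the digest 555, verification succeeds.

passes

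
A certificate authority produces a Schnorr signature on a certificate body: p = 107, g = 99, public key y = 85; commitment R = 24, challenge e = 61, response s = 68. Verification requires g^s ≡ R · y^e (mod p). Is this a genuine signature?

forged

g^s mod p:
99^2 = 9801 ≡ 64
99^4 ≡ 64^2 = 4096 ≡ 30
99^8 ≡ 30^2 = 900 ≡ 44
99^16 ≡ 44^2 = 1936 ≡ 10
99^32 ≡ 10^2 = 100
99^64 ≡ 100^2 = 10000 ≡ 49
68 = 64 + 4, so 99^68 ≡ 49·30 ≡ 79 (mod 107)
R · y^e mod p:
85^2 = 7225 ≡ 56
85^4 ≡ 56^2 = 3136 ≡ 33
85^8 ≡ 33^2 = 1089 ≡ 19
85^16 ≡ 19^2 = 361 ≡ 40
85^32 ≡ 40^2 = 1600 ≡ 102
61 = 32 + 16 + 8 + 4 + 1, so 85^61 ≡ 102·40·19·33·85 ≡ 19 (mod 107)
24·19 = 456 ≡ 28 (mod 107)
79 ≠ 28; the check fails.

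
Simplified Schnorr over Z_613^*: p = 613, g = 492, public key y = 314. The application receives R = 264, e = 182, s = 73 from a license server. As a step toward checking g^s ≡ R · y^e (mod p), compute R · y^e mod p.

314^2 = 98596 ≡ 516
314^4 ≡ 516^2 = 266256 ≡ 214
314^8 ≡ 214^2 = 45796 ≡ 434
314^16 ≡ 434^2 = 188356 ≡ 165
314^32 ≡ 165^2 = 27225 ≡ 253
314^64 ≡ 253^2 = 64009 ≡ 257
314^128 ≡ 257^2 = 66049 ≡ 458
182 = 128 + 32 + 16 + 4 + 2, so 314^182 ≡ 458·253·165·214·516 ≡ 228 (mod 613)
R · y^e ≡ 264·228 = 60192 ≡ 118 (mod 613)

118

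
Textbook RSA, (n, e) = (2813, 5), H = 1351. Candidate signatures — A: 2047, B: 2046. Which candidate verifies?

A

Candidate A: 2047^2 = 4190209 ≡ 1652; 2047^4 ≡ 1652^2 = 2729104 ≡ 494; 5 = 4 + 1, so 2047^5 ≡ 494·2047 ≡ 1351 (mod 2813)
  → matches H = 1351
Candidate B: 2046^2 = 4186116 ≡ 372; 2046^4 ≡ 372^2 = 138384 ≡ 547; 5 = 4 + 1, so 2046^5 ≡ 547·2046 ≡ 2401 (mod 2813)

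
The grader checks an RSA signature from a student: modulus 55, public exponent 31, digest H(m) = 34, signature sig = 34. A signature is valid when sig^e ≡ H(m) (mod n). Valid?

Squares mod 55: sig^1≡34, sig^2≡1, sig^4≡1, sig^8≡1, sig^16≡1
31 = 16 + 8 + 4 + 2 + 1, so sig^31 ≡ 1·1·1·1·34 ≡ 34 (mod 55)
sig^31 mod 55 = 34 matches H(m).

yes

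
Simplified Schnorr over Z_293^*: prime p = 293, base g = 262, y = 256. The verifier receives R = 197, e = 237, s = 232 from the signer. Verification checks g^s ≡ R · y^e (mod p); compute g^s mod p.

262^232 mod 293 = 24

24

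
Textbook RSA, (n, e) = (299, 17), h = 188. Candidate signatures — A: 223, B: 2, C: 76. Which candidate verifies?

A

Candidate A: Squares mod 299: 223^1≡223, 223^2≡95, 223^4≡55, 223^8≡35, 223^16≡29; 17 = 16 + 1, so 223^17 ≡ 29·223 ≡ 188 (mod 299)
  → matches h = 188
Candidate B: Squares mod 299: 2^1≡2, 2^2≡4, 2^4≡16, 2^8≡256, 2^16≡55; 17 = 16 + 1, so 2^17 ≡ 55·2 ≡ 110 (mod 299)
Candidate C: Squares mod 299: 76^1≡76, 76^2≡95, 76^4≡55, 76^8≡35, 76^16≡29; 17 = 16 + 1, so 76^17 ≡ 29·76 ≡ 111 (mod 299)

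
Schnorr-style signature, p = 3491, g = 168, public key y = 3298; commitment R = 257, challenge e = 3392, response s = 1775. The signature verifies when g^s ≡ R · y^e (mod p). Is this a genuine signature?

genuine

g^s mod p:
168^1775 mod 3491 = 1518
R · y^e mod p:
3298^3392 mod 3491 = 427
257·427 = 109739 ≡ 1518 (mod 3491)
1518 ≡ 1518 (mod 3491); signature holds.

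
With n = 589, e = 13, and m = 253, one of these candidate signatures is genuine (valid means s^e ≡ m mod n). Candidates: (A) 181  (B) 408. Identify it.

B

Candidate A: Squares mod 589: 181^1≡181, 181^2≡366, 181^4≡253, 181^8≡397; 13 = 8 + 4 + 1, so 181^13 ≡ 397·253·181 ≡ 336 (mod 589)
Candidate B: Squares mod 589: 408^1≡408, 408^2≡366, 408^4≡253, 408^8≡397; 13 = 8 + 4 + 1, so 408^13 ≡ 397·253·408 ≡ 253 (mod 589)
  → matches m = 253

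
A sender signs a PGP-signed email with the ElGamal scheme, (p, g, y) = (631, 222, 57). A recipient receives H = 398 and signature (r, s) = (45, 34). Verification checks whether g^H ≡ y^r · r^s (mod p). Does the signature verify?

verifies

Left side g^H mod p:
222^2 = 49284 ≡ 66
222^4 ≡ 66^2 = 4356 ≡ 570
222^8 ≡ 570^2 = 324900 ≡ 566
222^16 ≡ 566^2 = 320356 ≡ 439
222^32 ≡ 439^2 = 192721 ≡ 266
222^64 ≡ 266^2 = 70756 ≡ 84
222^128 ≡ 84^2 = 7056 ≡ 115
222^256 ≡ 115^2 = 13225 ≡ 605
398 = 256 + 128 + 8 + 4 + 2, so 222^398 ≡ 605·115·566·570·66 ≡ 151 (mod 631)
Right side y^r · r^s mod p:
57^2 = 3249 ≡ 94
57^4 ≡ 94^2 = 8836 ≡ 2
57^8 ≡ 2^2 = 4
57^16 ≡ 4^2 = 16
57^32 ≡ 16^2 = 256
45 = 32 + 8 + 4 + 1, so 57^45 ≡ 256·4·2·57 ≡ 1 (mod 631)
45^2 = 2025 ≡ 132
45^4 ≡ 132^2 = 17424 ≡ 387
45^8 ≡ 387^2 = 149769 ≡ 222
45^16 ≡ 222^2 = 49284 ≡ 66
45^32 ≡ 66^2 = 4356 ≡ 570
34 = 32 + 2, so 45^34 ≡ 570·132 ≡ 151 (mod 631)
1·151 = 151 ≡ 151 (mod 631)
151 ≡ 151 (mod 631), so the signature is genuine.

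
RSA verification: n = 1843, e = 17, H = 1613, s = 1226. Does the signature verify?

does not verify

Squares mod 1843: s^1≡1226, s^2≡1031, s^4≡1393, s^8≡1613, s^16≡1296
17 = 16 + 1, so s^17 ≡ 1296·1226 ≡ 230 (mod 1843)
The recovered value 230 does not match the digest 1613.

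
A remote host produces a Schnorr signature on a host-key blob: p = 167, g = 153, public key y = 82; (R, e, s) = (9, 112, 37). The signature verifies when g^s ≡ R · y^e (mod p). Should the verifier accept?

g^s mod p:
153^37 mod 167 = 35
R · y^e mod p:
82^112 mod 167 = 56
9·56 = 504 ≡ 3 (mod 167)
35 ≠ 3; the check fails.

reject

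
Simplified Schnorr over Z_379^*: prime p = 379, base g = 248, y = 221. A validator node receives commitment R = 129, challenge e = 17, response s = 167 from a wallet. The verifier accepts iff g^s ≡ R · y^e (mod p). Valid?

g^s mod p:
248^167 mod 379 = 219
R · y^e mod p:
221^17 mod 379 = 319
129·319 = 41151 ≡ 219 (mod 379)
219 ≡ 219 (mod 379); signature holds.

yes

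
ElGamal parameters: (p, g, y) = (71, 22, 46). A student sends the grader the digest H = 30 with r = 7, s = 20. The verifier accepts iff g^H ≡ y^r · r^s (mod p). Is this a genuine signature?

Left side g^H mod p:
Squares mod 71: 22^1≡22, 22^2≡58, 22^4≡27, 22^8≡19, 22^16≡6
30 = 16 + 8 + 4 + 2, so 22^30 ≡ 6·19·27·58 ≡ 30 (mod 71)
Right side y^r · r^s mod p:
Squares mod 71: 46^1≡46, 46^2≡57, 46^4≡54
7 = 4 + 2 + 1, so 46^7 ≡ 54·57·46 ≡ 14 (mod 71)
Squares mod 71: 7^1≡7, 7^2≡49, 7^4≡58, 7^8≡27, 7^16≡19
20 = 16 + 4, so 7^20 ≡ 19·58 ≡ 37 (mod 71)
14·37 = 518 ≡ 21 (mod 71)
30 ≠ 21, so verification fails.

forged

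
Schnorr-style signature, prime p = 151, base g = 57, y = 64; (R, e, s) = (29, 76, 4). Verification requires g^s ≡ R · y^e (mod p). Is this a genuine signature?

g^s mod p:
57^4 mod 151 = 44
R · y^e mod p:
64^76 mod 151 = 64
29·64 = 1856 ≡ 44 (mod 151)
44 ≡ 44 (mod 151); signature holds.

genuine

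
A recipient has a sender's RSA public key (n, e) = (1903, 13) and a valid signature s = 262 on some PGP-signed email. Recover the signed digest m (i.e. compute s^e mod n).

1510

s^2 ≡ 262^2 = 68644 ≡ 136
s^4 ≡ 136^2 = 18496 ≡ 1369
s^8 ≡ 1369^2 = 1874161 ≡ 1609
13 = 8 + 4 + 1, so s^13 ≡ 1609·1369·262 ≡ 1510 (mod 1903)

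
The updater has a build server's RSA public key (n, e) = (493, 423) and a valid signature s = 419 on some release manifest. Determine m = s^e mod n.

428

s^2 ≡ 419^2 = 175561 ≡ 53
s^4 ≡ 53^2 = 2809 ≡ 344
s^8 ≡ 344^2 = 118336 ≡ 16
s^16 ≡ 16^2 = 256
s^32 ≡ 256^2 = 65536 ≡ 460
s^64 ≡ 460^2 = 211600 ≡ 103
s^128 ≡ 103^2 = 10609 ≡ 256
s^256 ≡ 256^2 = 65536 ≡ 460
423 = 256 + 128 + 32 + 4 + 2 + 1, so s^423 ≡ 460·256·460·344·53·419 ≡ 428 (mod 493)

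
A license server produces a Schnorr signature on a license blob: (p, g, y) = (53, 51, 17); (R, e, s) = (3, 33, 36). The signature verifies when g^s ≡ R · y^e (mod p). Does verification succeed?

g^s mod p:
51^2 = 2601 ≡ 4
51^4 ≡ 4^2 = 16
51^8 ≡ 16^2 = 256 ≡ 44
51^16 ≡ 44^2 = 1936 ≡ 28
51^32 ≡ 28^2 = 784 ≡ 42
36 = 32 + 4, so 51^36 ≡ 42·16 ≡ 36 (mod 53)
R · y^e mod p:
17^2 = 289 ≡ 24
17^4 ≡ 24^2 = 576 ≡ 46
17^8 ≡ 46^2 = 2116 ≡ 49
17^16 ≡ 49^2 = 2401 ≡ 16
17^32 ≡ 16^2 = 256 ≡ 44
33 = 32 + 1, so 17^33 ≡ 44·17 ≡ 6 (mod 53)
3·6 = 18 ≡ 18 (mod 53)
36 ≠ 18; the check fails.

fails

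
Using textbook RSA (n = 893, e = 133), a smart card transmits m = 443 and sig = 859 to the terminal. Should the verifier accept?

accept

sig^133 mod 893 = 443
Since 443 equals the digest 443, verification succeeds.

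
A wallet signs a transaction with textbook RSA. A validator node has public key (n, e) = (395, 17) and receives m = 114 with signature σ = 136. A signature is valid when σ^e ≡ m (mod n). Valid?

no

Squares mod 395: σ^1≡136, σ^2≡326, σ^4≡21, σ^8≡46, σ^16≡141
17 = 16 + 1, so σ^17 ≡ 141·136 ≡ 216 (mod 395)
σ^17 mod 395 = 216, but m = 114.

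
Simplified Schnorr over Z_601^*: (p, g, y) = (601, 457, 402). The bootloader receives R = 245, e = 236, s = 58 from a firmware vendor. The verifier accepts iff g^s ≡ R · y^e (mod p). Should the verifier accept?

g^s mod p:
Squares mod 601: 457^1≡457, 457^2≡302, 457^4≡453, 457^8≡268, 457^16≡305, 457^32≡471
58 = 32 + 16 + 8 + 2, so 457^58 ≡ 471·305·268·302 ≡ 422 (mod 601)
R · y^e mod p:
Squares mod 601: 402^1≡402, 402^2≡536, 402^4≡18, 402^8≡324, 402^16≡402, 402^32≡536, 402^64≡18, 402^128≡324
236 = 128 + 64 + 32 + 8 + 4, so 402^236 ≡ 324·18·536·324·18 ≡ 167 (mod 601)
245·167 = 40915 ≡ 47 (mod 601)
422 ≠ 47; the check fails.

reject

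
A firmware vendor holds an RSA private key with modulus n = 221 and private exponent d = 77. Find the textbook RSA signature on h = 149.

h^2 ≡ 149^2 = 22201 ≡ 101
h^4 ≡ 101^2 = 10201 ≡ 35
h^8 ≡ 35^2 = 1225 ≡ 120
h^16 ≡ 120^2 = 14400 ≡ 35
h^32 ≡ 35^2 = 1225 ≡ 120
h^64 ≡ 120^2 = 14400 ≡ 35
77 = 64 + 8 + 4 + 1, so h^77 ≡ 35·120·35·149 ≡ 132 (mod 221)

132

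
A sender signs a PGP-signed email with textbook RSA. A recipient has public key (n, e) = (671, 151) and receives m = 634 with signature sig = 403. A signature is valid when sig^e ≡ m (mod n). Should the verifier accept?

accept

sig^2 ≡ 403^2 = 162409 ≡ 27
sig^4 ≡ 27^2 = 729 ≡ 58
sig^8 ≡ 58^2 = 3364 ≡ 9
sig^16 ≡ 9^2 = 81
sig^32 ≡ 81^2 = 6561 ≡ 522
sig^64 ≡ 522^2 = 272484 ≡ 58
sig^128 ≡ 58^2 = 3364 ≡ 9
151 = 128 + 16 + 4 + 2 + 1, so sig^151 ≡ 9·81·58·27·403 ≡ 634 (mod 671)
sig^151 mod 671 = 634 matches m.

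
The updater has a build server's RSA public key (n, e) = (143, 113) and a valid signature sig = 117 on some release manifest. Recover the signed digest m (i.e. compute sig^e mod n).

sig^2 ≡ 117^2 = 13689 ≡ 104
sig^4 ≡ 104^2 = 10816 ≡ 91
sig^8 ≡ 91^2 = 8281 ≡ 130
sig^16 ≡ 130^2 = 16900 ≡ 26
sig^32 ≡ 26^2 = 676 ≡ 104
sig^64 ≡ 104^2 = 10816 ≡ 91
113 = 64 + 32 + 16 + 1, so sig^113 ≡ 91·104·26·117 ≡ 13 (mod 143)

13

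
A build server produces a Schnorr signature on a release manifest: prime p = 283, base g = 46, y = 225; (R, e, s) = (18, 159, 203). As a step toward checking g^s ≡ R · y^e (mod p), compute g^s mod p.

Squares mod 283: 46^1≡46, 46^2≡135, 46^4≡113, 46^8≡34, 46^16≡24, 46^32≡10, 46^64≡100, 46^128≡95
203 = 128 + 64 + 8 + 2 + 1, so 46^203 ≡ 95·100·34·135·46 ≡ 146 (mod 283)

146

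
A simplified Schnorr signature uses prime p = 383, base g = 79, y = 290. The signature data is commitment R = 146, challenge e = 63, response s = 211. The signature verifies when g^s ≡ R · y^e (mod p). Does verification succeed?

g^s mod p:
79^2 = 6241 ≡ 113
79^4 ≡ 113^2 = 12769 ≡ 130
79^8 ≡ 130^2 = 16900 ≡ 48
79^16 ≡ 48^2 = 2304 ≡ 6
79^32 ≡ 6^2 = 36
79^64 ≡ 36^2 = 1296 ≡ 147
79^128 ≡ 147^2 = 21609 ≡ 161
211 = 128 + 64 + 16 + 2 + 1, so 79^211 ≡ 161·147·6·113·79 ≡ 369 (mod 383)
R · y^e mod p:
290^2 = 84100 ≡ 223
290^4 ≡ 223^2 = 49729 ≡ 322
290^8 ≡ 322^2 = 103684 ≡ 274
290^16 ≡ 274^2 = 75076 ≡ 8
290^32 ≡ 8^2 = 64
63 = 32 + 16 + 8 + 4 + 2 + 1, so 290^63 ≡ 64·8·274·322·223·290 ≡ 236 (mod 383)
146·236 = 34456 ≡ 369 (mod 383)
369 ≡ 369 (mod 383); signature holds.

passes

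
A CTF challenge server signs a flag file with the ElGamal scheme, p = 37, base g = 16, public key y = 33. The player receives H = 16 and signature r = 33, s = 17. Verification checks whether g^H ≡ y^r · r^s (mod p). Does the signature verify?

verifies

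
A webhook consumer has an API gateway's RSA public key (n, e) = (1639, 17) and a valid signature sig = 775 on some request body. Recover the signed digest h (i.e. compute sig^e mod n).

256

sig^2 ≡ 775^2 = 600625 ≡ 751
sig^4 ≡ 751^2 = 564001 ≡ 185
sig^8 ≡ 185^2 = 34225 ≡ 1445
sig^16 ≡ 1445^2 = 2088025 ≡ 1578
17 = 16 + 1, so sig^17 ≡ 1578·775 ≡ 256 (mod 1639)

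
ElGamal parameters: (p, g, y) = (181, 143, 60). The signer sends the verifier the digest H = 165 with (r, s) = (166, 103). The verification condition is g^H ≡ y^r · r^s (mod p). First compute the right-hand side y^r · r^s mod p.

60^2 = 3600 ≡ 161
60^4 ≡ 161^2 = 25921 ≡ 38
60^8 ≡ 38^2 = 1444 ≡ 177
60^16 ≡ 177^2 = 31329 ≡ 16
60^32 ≡ 16^2 = 256 ≡ 75
60^64 ≡ 75^2 = 5625 ≡ 14
60^128 ≡ 14^2 = 196 ≡ 15
166 = 128 + 32 + 4 + 2, so 60^166 ≡ 15·75·38·161 ≡ 44 (mod 181)
166^2 = 27556 ≡ 44
166^4 ≡ 44^2 = 1936 ≡ 126
166^8 ≡ 126^2 = 15876 ≡ 129
166^16 ≡ 129^2 = 16641 ≡ 170
166^32 ≡ 170^2 = 28900 ≡ 121
166^64 ≡ 121^2 = 14641 ≡ 161
103 = 64 + 32 + 4 + 2 + 1, so 166^103 ≡ 161·121·126·44·166 ≡ 178 (mod 181)
y^r · r^s ≡ 44·178 = 7832 ≡ 49 (mod 181)

49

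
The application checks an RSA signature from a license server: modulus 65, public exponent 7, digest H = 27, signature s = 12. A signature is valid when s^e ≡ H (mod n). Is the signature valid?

s^2 ≡ 12^2 = 144 ≡ 14
s^4 ≡ 14^2 = 196 ≡ 1
7 = 4 + 2 + 1, so s^7 ≡ 1·14·12 ≡ 38 (mod 65)
s^7 mod 65 = 38, but H = 27.

invalid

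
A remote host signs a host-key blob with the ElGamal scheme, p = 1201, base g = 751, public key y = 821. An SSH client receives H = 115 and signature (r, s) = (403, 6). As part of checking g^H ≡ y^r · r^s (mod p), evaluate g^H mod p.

751^2 = 564001 ≡ 732
751^4 ≡ 732^2 = 535824 ≡ 178
751^8 ≡ 178^2 = 31684 ≡ 458
751^16 ≡ 458^2 = 209764 ≡ 790
751^32 ≡ 790^2 = 624100 ≡ 781
751^64 ≡ 781^2 = 609961 ≡ 1054
115 = 64 + 32 + 16 + 2 + 1, so 751^115 ≡ 1054·781·790·732·751 ≡ 1001 (mod 1201)

1001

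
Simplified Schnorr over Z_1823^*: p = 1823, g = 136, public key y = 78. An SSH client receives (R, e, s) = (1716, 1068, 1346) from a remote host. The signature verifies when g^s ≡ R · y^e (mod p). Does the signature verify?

g^s mod p:
Squares mod 1823: 136^1≡136, 136^2≡266, 136^4≡1482, 136^8≡1432, 136^16≡1572, 136^32≡1019, 136^64≡1074, 136^128≡1340, 136^256≡1768, 136^512≡1202, 136^1024≡988
1346 = 1024 + 256 + 64 + 2, so 136^1346 ≡ 988·1768·1074·266 ≡ 1496 (mod 1823)
R · y^e mod p:
Squares mod 1823: 78^1≡78, 78^2≡615, 78^4≡864, 78^8≡889, 78^16≡962, 78^32≡1183, 78^64≡1248, 78^128≡662, 78^256≡724, 78^512≡975, 78^1024≡842
1068 = 1024 + 32 + 8 + 4, so 78^1068 ≡ 842·1183·889·864 ≡ 1452 (mod 1823)
1716·1452 = 2491632 ≡ 1414 (mod 1823)
1496 ≠ 1414; the check fails.

does not verify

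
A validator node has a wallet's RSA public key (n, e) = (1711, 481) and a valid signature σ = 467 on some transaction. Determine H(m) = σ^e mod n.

1026

σ^2 ≡ 467^2 = 218089 ≡ 792
σ^4 ≡ 792^2 = 627264 ≡ 1038
σ^8 ≡ 1038^2 = 1077444 ≡ 1225
σ^16 ≡ 1225^2 = 1500625 ≡ 78
σ^32 ≡ 78^2 = 6084 ≡ 951
σ^64 ≡ 951^2 = 904401 ≡ 993
σ^128 ≡ 993^2 = 986049 ≡ 513
σ^256 ≡ 513^2 = 263169 ≡ 1386
481 = 256 + 128 + 64 + 32 + 1, so σ^481 ≡ 1386·513·993·951·467 ≡ 1026 (mod 1711)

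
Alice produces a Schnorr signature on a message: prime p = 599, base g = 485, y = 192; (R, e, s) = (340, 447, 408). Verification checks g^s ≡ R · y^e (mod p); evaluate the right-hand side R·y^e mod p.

192^2 = 36864 ≡ 325
192^4 ≡ 325^2 = 105625 ≡ 201
192^8 ≡ 201^2 = 40401 ≡ 268
192^16 ≡ 268^2 = 71824 ≡ 543
192^32 ≡ 543^2 = 294849 ≡ 141
192^64 ≡ 141^2 = 19881 ≡ 114
192^128 ≡ 114^2 = 12996 ≡ 417
192^256 ≡ 417^2 = 173889 ≡ 179
447 = 256 + 128 + 32 + 16 + 8 + 4 + 2 + 1, so 192^447 ≡ 179·417·141·543·268·201·325·192 ≡ 12 (mod 599)
R · y^e ≡ 340·12 = 4080 ≡ 486 (mod 599)

486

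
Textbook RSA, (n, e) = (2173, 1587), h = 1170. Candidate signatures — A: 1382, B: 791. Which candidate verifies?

Candidate A: Squares mod 2173: 1382^1≡1382, 1382^2≡2030, 1382^4≡892, 1382^8≡346, 1382^16≡201, 1382^32≡1287, 1382^64≡543, 1382^128≡1494, 1382^256≡365, 1382^512≡672, 1382^1024≡1773; 1587 = 1024 + 512 + 32 + 16 + 2 + 1, so 1382^1587 ≡ 1773·672·1287·201·2030·1382 ≡ 1170 (mod 2173)
  → matches h = 1170
Candidate B: Squares mod 2173: 791^1≡791, 791^2≡2030, 791^4≡892, 791^8≡346, 791^16≡201, 791^32≡1287, 791^64≡543, 791^128≡1494, 791^256≡365, 791^512≡672, 791^1024≡1773; 1587 = 1024 + 512 + 32 + 16 + 2 + 1, so 791^1587 ≡ 1773·672·1287·201·2030·791 ≡ 1003 (mod 2173)

A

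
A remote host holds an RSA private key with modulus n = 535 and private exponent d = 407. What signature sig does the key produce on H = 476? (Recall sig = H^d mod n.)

441

Squares mod 535: H^1≡476, H^2≡271, H^4≡146, H^8≡451, H^16≡101, H^32≡36, H^64≡226, H^128≡251, H^256≡406
407 = 256 + 128 + 16 + 4 + 2 + 1, so H^407 ≡ 406·251·101·146·271·476 ≡ 441 (mod 535)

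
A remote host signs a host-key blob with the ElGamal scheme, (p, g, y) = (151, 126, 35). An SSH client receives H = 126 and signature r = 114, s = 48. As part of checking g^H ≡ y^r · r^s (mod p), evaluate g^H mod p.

81

126^2 = 15876 ≡ 21
126^4 ≡ 21^2 = 441 ≡ 139
126^8 ≡ 139^2 = 19321 ≡ 144
126^16 ≡ 144^2 = 20736 ≡ 49
126^32 ≡ 49^2 = 2401 ≡ 136
126^64 ≡ 136^2 = 18496 ≡ 74
126 = 64 + 32 + 16 + 8 + 4 + 2, so 126^126 ≡ 74·136·49·144·139·21 ≡ 81 (mod 151)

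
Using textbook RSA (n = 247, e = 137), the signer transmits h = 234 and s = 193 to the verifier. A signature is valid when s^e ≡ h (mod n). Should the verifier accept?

s^2 ≡ 193^2 = 37249 ≡ 199
s^4 ≡ 199^2 = 39601 ≡ 81
s^8 ≡ 81^2 = 6561 ≡ 139
s^16 ≡ 139^2 = 19321 ≡ 55
s^32 ≡ 55^2 = 3025 ≡ 61
s^64 ≡ 61^2 = 3721 ≡ 16
s^128 ≡ 16^2 = 256 ≡ 9
137 = 128 + 8 + 1, so s^137 ≡ 9·139·193 ≡ 124 (mod 247)
The recovered value 124 does not match the digest 234.

reject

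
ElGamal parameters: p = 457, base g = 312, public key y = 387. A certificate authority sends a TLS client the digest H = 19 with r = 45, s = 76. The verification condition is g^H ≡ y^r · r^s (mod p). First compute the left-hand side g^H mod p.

387

Squares mod 457: 312^1≡312, 312^2≡3, 312^4≡9, 312^8≡81, 312^16≡163
19 = 16 + 2 + 1, so 312^19 ≡ 163·3·312 ≡ 387 (mod 457)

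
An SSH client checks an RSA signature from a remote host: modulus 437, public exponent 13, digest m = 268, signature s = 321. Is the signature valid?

invalid

s^2 ≡ 321^2 = 103041 ≡ 346
s^4 ≡ 346^2 = 119716 ≡ 415
s^8 ≡ 415^2 = 172225 ≡ 47
13 = 8 + 4 + 1, so s^13 ≡ 47·415·321 ≡ 206 (mod 437)
The recovered value 206 does not match the digest 268.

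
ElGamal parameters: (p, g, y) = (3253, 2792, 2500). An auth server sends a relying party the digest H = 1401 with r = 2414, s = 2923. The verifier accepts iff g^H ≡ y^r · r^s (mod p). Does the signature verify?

Left side g^H mod p:
2792^2 = 7795264 ≡ 1076
2792^4 ≡ 1076^2 = 1157776 ≡ 2961
2792^8 ≡ 2961^2 = 8767521 ≡ 686
2792^16 ≡ 686^2 = 470596 ≡ 2164
2792^32 ≡ 2164^2 = 4682896 ≡ 1829
2792^64 ≡ 1829^2 = 3345241 ≡ 1157
2792^128 ≡ 1157^2 = 1338649 ≡ 1666
2792^256 ≡ 1666^2 = 2775556 ≡ 747
2792^512 ≡ 747^2 = 558009 ≡ 1746
2792^1024 ≡ 1746^2 = 3048516 ≡ 455
1401 = 1024 + 256 + 64 + 32 + 16 + 8 + 1, so 2792^1401 ≡ 455·747·1157·1829·2164·686·2792 ≡ 646 (mod 3253)
Right side y^r · r^s mod p:
2500^2 = 6250000 ≡ 987
2500^4 ≡ 987^2 = 974169 ≡ 1522
2500^8 ≡ 1522^2 = 2316484 ≡ 348
2500^16 ≡ 348^2 = 121104 ≡ 743
2500^32 ≡ 743^2 = 552049 ≡ 2292
2500^64 ≡ 2292^2 = 5253264 ≡ 2922
2500^128 ≡ 2922^2 = 8538084 ≡ 2212
2500^256 ≡ 2212^2 = 4892944 ≡ 432
2500^512 ≡ 432^2 = 186624 ≡ 1203
2500^1024 ≡ 1203^2 = 1447209 ≡ 2877
2500^2048 ≡ 2877^2 = 8277129 ≡ 1497
2414 = 2048 + 256 + 64 + 32 + 8 + 4 + 2, so 2500^2414 ≡ 1497·432·2922·2292·348·1522·987 ≡ 2368 (mod 3253)
2414^2 = 5827396 ≡ 1273
2414^4 ≡ 1273^2 = 1620529 ≡ 535
2414^8 ≡ 535^2 = 286225 ≡ 3214
2414^16 ≡ 3214^2 = 10329796 ≡ 1521
2414^32 ≡ 1521^2 = 2313441 ≡ 558
2414^64 ≡ 558^2 = 311364 ≡ 2329
2414^128 ≡ 2329^2 = 5424241 ≡ 1490
2414^256 ≡ 1490^2 = 2220100 ≡ 1554
2414^512 ≡ 1554^2 = 2414916 ≡ 1190
2414^1024 ≡ 1190^2 = 1416100 ≡ 1045
2414^2048 ≡ 1045^2 = 1092025 ≡ 2270
2923 = 2048 + 512 + 256 + 64 + 32 + 8 + 2 + 1, so 2414^2923 ≡ 2270·1190·1554·2329·558·3214·1273·2414 ≡ 25 (mod 3253)
2368·25 = 59200 ≡ 646 (mod 3253)
646 ≡ 646 (mod 3253), so the signature is genuine.

verifies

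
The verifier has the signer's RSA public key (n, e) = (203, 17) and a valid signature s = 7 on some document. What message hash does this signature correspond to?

Squares mod 203: s^1≡7, s^2≡49, s^4≡168, s^8≡7, s^16≡49
17 = 16 + 1, so s^17 ≡ 49·7 ≡ 140 (mod 203)

140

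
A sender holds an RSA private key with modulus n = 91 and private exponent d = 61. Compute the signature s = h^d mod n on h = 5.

5

Squares mod 91: h^1≡5, h^2≡25, h^4≡79, h^8≡53, h^16≡79, h^32≡53
61 = 32 + 16 + 8 + 4 + 1, so h^61 ≡ 53·79·53·79·5 ≡ 5 (mod 91)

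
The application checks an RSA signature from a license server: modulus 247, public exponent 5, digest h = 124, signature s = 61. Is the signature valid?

invalid

s^5 mod 247 = 55
The recovered value 55 does not match the digest 124.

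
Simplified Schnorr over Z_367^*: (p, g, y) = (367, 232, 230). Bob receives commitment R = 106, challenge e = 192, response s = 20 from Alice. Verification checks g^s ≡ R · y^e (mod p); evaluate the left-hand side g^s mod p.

299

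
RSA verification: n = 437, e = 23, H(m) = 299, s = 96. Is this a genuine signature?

forged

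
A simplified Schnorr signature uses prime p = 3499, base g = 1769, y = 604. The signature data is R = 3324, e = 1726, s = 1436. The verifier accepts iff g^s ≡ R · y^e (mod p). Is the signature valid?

invalid

g^s mod p:
Squares mod 3499: 1769^1≡1769, 1769^2≡1255, 1769^4≡475, 1769^8≡1689, 1769^16≡1036, 1769^32≡2602, 1769^64≡3338, 1769^128≡1428, 1769^256≡2766, 1769^512≡1942, 1769^1024≡2941
1436 = 1024 + 256 + 128 + 16 + 8 + 4, so 1769^1436 ≡ 2941·2766·1428·1036·1689·475 ≡ 278 (mod 3499)
R · y^e mod p:
Squares mod 3499: 604^1≡604, 604^2≡920, 604^4≡3141, 604^8≡2200, 604^16≡883, 604^32≡2911, 604^64≡2842, 604^128≡1272, 604^256≡1446, 604^512≡2013, 604^1024≡327
1726 = 1024 + 512 + 128 + 32 + 16 + 8 + 4 + 2, so 604^1726 ≡ 327·2013·1272·2911·883·2200·3141·920 ≡ 49 (mod 3499)
3324·49 = 162876 ≡ 1922 (mod 3499)
278 ≠ 1922; the check fails.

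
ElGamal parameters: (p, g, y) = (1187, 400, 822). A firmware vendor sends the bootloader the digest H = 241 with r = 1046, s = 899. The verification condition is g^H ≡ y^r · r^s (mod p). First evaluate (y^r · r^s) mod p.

822^2 = 675684 ≡ 281
822^4 ≡ 281^2 = 78961 ≡ 619
822^8 ≡ 619^2 = 383161 ≡ 947
822^16 ≡ 947^2 = 896809 ≡ 624
822^32 ≡ 624^2 = 389376 ≡ 40
822^64 ≡ 40^2 = 1600 ≡ 413
822^128 ≡ 413^2 = 170569 ≡ 828
822^256 ≡ 828^2 = 685584 ≡ 685
822^512 ≡ 685^2 = 469225 ≡ 360
822^1024 ≡ 360^2 = 129600 ≡ 217
1046 = 1024 + 16 + 4 + 2, so 822^1046 ≡ 217·624·619·281 ≡ 354 (mod 1187)
1046^2 = 1094116 ≡ 889
1046^4 ≡ 889^2 = 790321 ≡ 966
1046^8 ≡ 966^2 = 933156 ≡ 174
1046^16 ≡ 174^2 = 30276 ≡ 601
1046^32 ≡ 601^2 = 361201 ≡ 353
1046^64 ≡ 353^2 = 124609 ≡ 1161
1046^128 ≡ 1161^2 = 1347921 ≡ 676
1046^256 ≡ 676^2 = 456976 ≡ 1168
1046^512 ≡ 1168^2 = 1364224 ≡ 361
899 = 512 + 256 + 128 + 2 + 1, so 1046^899 ≡ 361·1168·676·889·1046 ≡ 709 (mod 1187)
y^r · r^s ≡ 354·709 = 250986 ≡ 529 (mod 1187)

529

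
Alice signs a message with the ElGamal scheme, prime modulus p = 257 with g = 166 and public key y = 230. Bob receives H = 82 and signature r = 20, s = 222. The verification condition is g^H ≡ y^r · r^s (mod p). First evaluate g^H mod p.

143

Squares mod 257: 166^1≡166, 166^2≡57, 166^4≡165, 166^8≡240, 166^16≡32, 166^32≡253, 166^64≡16
82 = 64 + 16 + 2, so 166^82 ≡ 16·32·57 ≡ 143 (mod 257)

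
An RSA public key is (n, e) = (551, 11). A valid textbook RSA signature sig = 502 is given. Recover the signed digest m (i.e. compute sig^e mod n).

544

sig^2 ≡ 502^2 = 252004 ≡ 197
sig^4 ≡ 197^2 = 38809 ≡ 239
sig^8 ≡ 239^2 = 57121 ≡ 368
11 = 8 + 2 + 1, so sig^11 ≡ 368·197·502 ≡ 544 (mod 551)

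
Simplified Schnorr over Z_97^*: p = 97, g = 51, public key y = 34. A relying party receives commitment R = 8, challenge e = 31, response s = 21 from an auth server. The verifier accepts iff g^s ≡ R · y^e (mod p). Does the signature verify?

verifies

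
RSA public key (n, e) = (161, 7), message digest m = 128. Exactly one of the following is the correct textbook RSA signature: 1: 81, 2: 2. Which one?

Candidate 1: Squares mod 161: 81^1≡81, 81^2≡121, 81^4≡151; 7 = 4 + 2 + 1, so 81^7 ≡ 151·121·81 ≡ 39 (mod 161)
Candidate 2: Squares mod 161: 2^1≡2, 2^2≡4, 2^4≡16; 7 = 4 + 2 + 1, so 2^7 ≡ 16·4·2 ≡ 128 (mod 161)
  → matches m = 128

2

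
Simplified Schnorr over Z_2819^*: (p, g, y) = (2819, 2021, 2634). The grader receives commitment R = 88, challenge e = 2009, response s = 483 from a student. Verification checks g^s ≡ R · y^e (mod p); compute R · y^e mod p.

927

2634^2 = 6937956 ≡ 397
2634^4 ≡ 397^2 = 157609 ≡ 2564
2634^8 ≡ 2564^2 = 6574096 ≡ 188
2634^16 ≡ 188^2 = 35344 ≡ 1516
2634^32 ≡ 1516^2 = 2298256 ≡ 771
2634^64 ≡ 771^2 = 594441 ≡ 2451
2634^128 ≡ 2451^2 = 6007401 ≡ 112
2634^256 ≡ 112^2 = 12544 ≡ 1268
2634^512 ≡ 1268^2 = 1607824 ≡ 994
2634^1024 ≡ 994^2 = 988036 ≡ 1386
2009 = 1024 + 512 + 256 + 128 + 64 + 16 + 8 + 1, so 2634^2009 ≡ 1386·994·1268·112·2451·1516·188·2634 ≡ 1388 (mod 2819)
R · y^e ≡ 88·1388 = 122144 ≡ 927 (mod 2819)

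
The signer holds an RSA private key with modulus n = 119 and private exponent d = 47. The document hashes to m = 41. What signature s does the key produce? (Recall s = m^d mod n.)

Squares mod 119: m^1≡41, m^2≡15, m^4≡106, m^8≡50, m^16≡1, m^32≡1
47 = 32 + 8 + 4 + 2 + 1, so m^47 ≡ 1·50·106·15·41 ≡ 90 (mod 119)

90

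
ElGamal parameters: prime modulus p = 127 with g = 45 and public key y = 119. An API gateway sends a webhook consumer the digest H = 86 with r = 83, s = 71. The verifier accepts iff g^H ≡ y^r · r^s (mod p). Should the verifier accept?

accept

Left side g^H mod p:
45^2 = 2025 ≡ 120
45^4 ≡ 120^2 = 14400 ≡ 49
45^8 ≡ 49^2 = 2401 ≡ 115
45^16 ≡ 115^2 = 13225 ≡ 17
45^32 ≡ 17^2 = 289 ≡ 35
45^64 ≡ 35^2 = 1225 ≡ 82
86 = 64 + 16 + 4 + 2, so 45^86 ≡ 82·17·49·120 ≡ 13 (mod 127)
Right side y^r · r^s mod p:
119^2 = 14161 ≡ 64
119^4 ≡ 64^2 = 4096 ≡ 32
119^8 ≡ 32^2 = 1024 ≡ 8
119^16 ≡ 8^2 = 64
119^32 ≡ 64^2 = 4096 ≡ 32
119^64 ≡ 32^2 = 1024 ≡ 8
83 = 64 + 16 + 2 + 1, so 119^83 ≡ 8·64·64·119 ≡ 111 (mod 127)
83^2 = 6889 ≡ 31
83^4 ≡ 31^2 = 961 ≡ 72
83^8 ≡ 72^2 = 5184 ≡ 104
83^16 ≡ 104^2 = 10816 ≡ 21
83^32 ≡ 21^2 = 441 ≡ 60
83^64 ≡ 60^2 = 3600 ≡ 44
71 = 64 + 4 + 2 + 1, so 83^71 ≡ 44·72·31·83 ≡ 23 (mod 127)
111·23 = 2553 ≡ 13 (mod 127)
13 ≡ 13 (mod 127), so the signature is genuine.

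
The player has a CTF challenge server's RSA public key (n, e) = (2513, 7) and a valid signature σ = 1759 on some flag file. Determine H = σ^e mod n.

Squares mod 2513: σ^1≡1759, σ^2≡578, σ^4≡2368
7 = 4 + 2 + 1, so σ^7 ≡ 2368·578·1759 ≡ 842 (mod 2513)

842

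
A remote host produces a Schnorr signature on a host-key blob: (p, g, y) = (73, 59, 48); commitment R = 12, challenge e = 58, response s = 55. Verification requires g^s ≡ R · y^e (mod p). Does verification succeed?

fails

g^s mod p:
Squares mod 73: 59^1≡59, 59^2≡50, 59^4≡18, 59^8≡32, 59^16≡2, 59^32≡4
55 = 32 + 16 + 4 + 2 + 1, so 59^55 ≡ 4·2·18·50·59 ≡ 13 (mod 73)
R · y^e mod p:
Squares mod 73: 48^1≡48, 48^2≡41, 48^4≡2, 48^8≡4, 48^16≡16, 48^32≡37
58 = 32 + 16 + 8 + 2, so 48^58 ≡ 37·16·4·41 ≡ 71 (mod 73)
12·71 = 852 ≡ 49 (mod 73)
13 ≠ 49; the check fails.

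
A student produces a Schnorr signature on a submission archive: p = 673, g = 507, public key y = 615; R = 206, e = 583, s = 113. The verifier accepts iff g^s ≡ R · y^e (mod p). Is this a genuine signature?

genuine

g^s mod p:
507^2 = 257049 ≡ 636
507^4 ≡ 636^2 = 404496 ≡ 23
507^8 ≡ 23^2 = 529
507^16 ≡ 529^2 = 279841 ≡ 546
507^32 ≡ 546^2 = 298116 ≡ 650
507^64 ≡ 650^2 = 422500 ≡ 529
113 = 64 + 32 + 16 + 1, so 507^113 ≡ 529·650·546·507 ≡ 507 (mod 673)
R · y^e mod p:
615^2 = 378225 ≡ 672
615^4 ≡ 672^2 = 451584 ≡ 1
615^8 ≡ 1^2 = 1
615^16 ≡ 1^2 = 1
615^32 ≡ 1^2 = 1
615^64 ≡ 1^2 = 1
615^128 ≡ 1^2 = 1
615^256 ≡ 1^2 = 1
615^512 ≡ 1^2 = 1
583 = 512 + 64 + 4 + 2 + 1, so 615^583 ≡ 1·1·1·672·615 ≡ 58 (mod 673)
206·58 = 11948 ≡ 507 (mod 673)
507 ≡ 507 (mod 673); signature holds.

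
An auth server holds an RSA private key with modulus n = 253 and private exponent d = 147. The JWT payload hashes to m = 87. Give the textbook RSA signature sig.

142

m^2 ≡ 87^2 = 7569 ≡ 232
m^4 ≡ 232^2 = 53824 ≡ 188
m^8 ≡ 188^2 = 35344 ≡ 177
m^16 ≡ 177^2 = 31329 ≡ 210
m^32 ≡ 210^2 = 44100 ≡ 78
m^64 ≡ 78^2 = 6084 ≡ 12
m^128 ≡ 12^2 = 144
147 = 128 + 16 + 2 + 1, so m^147 ≡ 144·210·232·87 ≡ 142 (mod 253)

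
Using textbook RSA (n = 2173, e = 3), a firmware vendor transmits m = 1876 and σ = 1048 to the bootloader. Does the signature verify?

σ^3 mod 2173 = 1876
σ^3 mod 2173 = 1876 matches m.

verifies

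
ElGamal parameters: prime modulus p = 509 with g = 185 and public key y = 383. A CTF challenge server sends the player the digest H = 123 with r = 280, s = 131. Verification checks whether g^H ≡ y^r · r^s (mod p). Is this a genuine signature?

forged

Left side g^H mod p:
185^2 = 34225 ≡ 122
185^4 ≡ 122^2 = 14884 ≡ 123
185^8 ≡ 123^2 = 15129 ≡ 368
185^16 ≡ 368^2 = 135424 ≡ 30
185^32 ≡ 30^2 = 900 ≡ 391
185^64 ≡ 391^2 = 152881 ≡ 181
123 = 64 + 32 + 16 + 8 + 2 + 1, so 185^123 ≡ 181·391·30·368·122·185 ≡ 389 (mod 509)
Right side y^r · r^s mod p:
383^2 = 146689 ≡ 97
383^4 ≡ 97^2 = 9409 ≡ 247
383^8 ≡ 247^2 = 61009 ≡ 438
383^16 ≡ 438^2 = 191844 ≡ 460
383^32 ≡ 460^2 = 211600 ≡ 365
383^64 ≡ 365^2 = 133225 ≡ 376
383^128 ≡ 376^2 = 141376 ≡ 383
383^256 ≡ 383^2 = 146689 ≡ 97
280 = 256 + 16 + 8, so 383^280 ≡ 97·460·438 ≡ 505 (mod 509)
280^2 = 78400 ≡ 14
280^4 ≡ 14^2 = 196
280^8 ≡ 196^2 = 38416 ≡ 241
280^16 ≡ 241^2 = 58081 ≡ 55
280^32 ≡ 55^2 = 3025 ≡ 480
280^64 ≡ 480^2 = 230400 ≡ 332
280^128 ≡ 332^2 = 110224 ≡ 280
131 = 128 + 2 + 1, so 280^131 ≡ 280·14·280 ≡ 196 (mod 509)
505·196 = 98980 ≡ 234 (mod 509)
389 ≠ 234, so verification fails.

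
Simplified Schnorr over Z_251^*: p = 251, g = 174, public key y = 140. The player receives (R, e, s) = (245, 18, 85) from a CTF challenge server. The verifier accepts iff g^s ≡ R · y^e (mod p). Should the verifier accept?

accept

g^s mod p:
174^2 = 30276 ≡ 156
174^4 ≡ 156^2 = 24336 ≡ 240
174^8 ≡ 240^2 = 57600 ≡ 121
174^16 ≡ 121^2 = 14641 ≡ 83
174^32 ≡ 83^2 = 6889 ≡ 112
174^64 ≡ 112^2 = 12544 ≡ 245
85 = 64 + 16 + 4 + 1, so 174^85 ≡ 245·83·240·174 ≡ 125 (mod 251)
R · y^e mod p:
140^2 = 19600 ≡ 22
140^4 ≡ 22^2 = 484 ≡ 233
140^8 ≡ 233^2 = 54289 ≡ 73
140^16 ≡ 73^2 = 5329 ≡ 58
18 = 16 + 2, so 140^18 ≡ 58·22 ≡ 21 (mod 251)
245·21 = 5145 ≡ 125 (mod 251)
125 ≡ 125 (mod 251); signature holds.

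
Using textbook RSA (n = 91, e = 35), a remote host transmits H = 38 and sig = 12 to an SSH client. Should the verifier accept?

Squares mod 91: sig^1≡12, sig^2≡53, sig^4≡79, sig^8≡53, sig^16≡79, sig^32≡53
35 = 32 + 2 + 1, so sig^35 ≡ 53·53·12 ≡ 38 (mod 91)
sig^35 mod 91 = 38 matches H.

accept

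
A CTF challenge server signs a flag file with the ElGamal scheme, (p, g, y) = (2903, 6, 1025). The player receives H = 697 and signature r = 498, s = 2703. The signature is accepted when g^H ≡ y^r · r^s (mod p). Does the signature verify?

does not verify

Left side g^H mod p:
Squares mod 2903: 6^1≡6, 6^2≡36, 6^4≡1296, 6^8≡1682, 6^16≡1602, 6^32≡152, 6^64≡2783, 6^128≡2788, 6^256≡1613, 6^512≡681
697 = 512 + 128 + 32 + 16 + 8 + 1, so 6^697 ≡ 681·2788·152·1602·1682·6 ≡ 2785 (mod 2903)
Right side y^r · r^s mod p:
Squares mod 2903: 1025^1≡1025, 1025^2≡2642, 1025^4≡1352, 1025^8≡1917, 1025^16≡2594, 1025^32≡2585, 1025^64≡2422, 1025^128≡2024, 1025^256≡443
498 = 256 + 128 + 64 + 32 + 16 + 2, so 1025^498 ≡ 443·2024·2422·2585·2594·2642 ≡ 2322 (mod 2903)
Squares mod 2903: 498^1≡498, 498^2≡1249, 498^4≡1090, 498^8≡773, 498^16≡2414, 498^32≡1075, 498^64≡231, 498^128≡1107, 498^256≡383, 498^512≡1539, 498^1024≡2576, 498^2048≡2421
2703 = 2048 + 512 + 128 + 8 + 4 + 2 + 1, so 498^2703 ≡ 2421·1539·1107·773·1090·1249·498 ≡ 1876 (mod 2903)
2322·1876 = 4356072 ≡ 1572 (mod 2903)
2785 ≠ 1572, so verification fails.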